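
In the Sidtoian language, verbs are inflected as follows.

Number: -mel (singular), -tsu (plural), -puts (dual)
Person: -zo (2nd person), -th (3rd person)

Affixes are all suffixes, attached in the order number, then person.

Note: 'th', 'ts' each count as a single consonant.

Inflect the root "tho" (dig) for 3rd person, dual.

thoputsth

Attach number dual -puts → thoputs.
Attach person 3rd person -th → thoputsth.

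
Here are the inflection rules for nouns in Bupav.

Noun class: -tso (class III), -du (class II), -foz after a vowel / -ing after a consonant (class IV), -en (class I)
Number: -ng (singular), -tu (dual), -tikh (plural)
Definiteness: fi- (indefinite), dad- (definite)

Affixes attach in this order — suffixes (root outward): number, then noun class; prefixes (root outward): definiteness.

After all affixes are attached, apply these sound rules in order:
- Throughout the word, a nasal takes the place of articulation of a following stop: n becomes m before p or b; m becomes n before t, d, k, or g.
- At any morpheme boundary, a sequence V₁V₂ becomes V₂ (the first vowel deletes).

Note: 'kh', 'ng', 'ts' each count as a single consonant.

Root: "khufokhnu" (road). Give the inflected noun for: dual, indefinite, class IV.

Attach definiteness indefinite fi- → fikhufokhnu.
Attach number dual -tu → fikhufokhnutu.
Attach noun class class IV -foz (after vowel 'u') → fikhufokhnutufoz.
Nasal assimilation: no change.
Vowel deletion: no change.

fikhufokhnutufoz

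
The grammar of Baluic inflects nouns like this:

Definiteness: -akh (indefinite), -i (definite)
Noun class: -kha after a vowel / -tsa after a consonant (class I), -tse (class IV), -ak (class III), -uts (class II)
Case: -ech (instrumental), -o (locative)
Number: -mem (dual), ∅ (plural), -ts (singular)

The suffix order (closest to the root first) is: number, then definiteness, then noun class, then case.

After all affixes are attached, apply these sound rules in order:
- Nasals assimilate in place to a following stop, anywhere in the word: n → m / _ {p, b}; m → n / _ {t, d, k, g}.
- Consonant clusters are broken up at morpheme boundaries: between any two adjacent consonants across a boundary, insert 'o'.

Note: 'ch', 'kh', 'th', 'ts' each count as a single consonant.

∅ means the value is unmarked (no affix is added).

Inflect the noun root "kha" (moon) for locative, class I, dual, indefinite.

Attach number dual -mem → khamem.
Attach definiteness indefinite -akh → khamemakh.
Attach noun class class I -tsa (after consonant 'kh') → khamemakhtsa.
Attach case locative -o → khamemakhtsao.
Nasal assimilation: no change.
Apply epenthesis: khamemakhtsao → khamemakhotsao.

khamemakhotsao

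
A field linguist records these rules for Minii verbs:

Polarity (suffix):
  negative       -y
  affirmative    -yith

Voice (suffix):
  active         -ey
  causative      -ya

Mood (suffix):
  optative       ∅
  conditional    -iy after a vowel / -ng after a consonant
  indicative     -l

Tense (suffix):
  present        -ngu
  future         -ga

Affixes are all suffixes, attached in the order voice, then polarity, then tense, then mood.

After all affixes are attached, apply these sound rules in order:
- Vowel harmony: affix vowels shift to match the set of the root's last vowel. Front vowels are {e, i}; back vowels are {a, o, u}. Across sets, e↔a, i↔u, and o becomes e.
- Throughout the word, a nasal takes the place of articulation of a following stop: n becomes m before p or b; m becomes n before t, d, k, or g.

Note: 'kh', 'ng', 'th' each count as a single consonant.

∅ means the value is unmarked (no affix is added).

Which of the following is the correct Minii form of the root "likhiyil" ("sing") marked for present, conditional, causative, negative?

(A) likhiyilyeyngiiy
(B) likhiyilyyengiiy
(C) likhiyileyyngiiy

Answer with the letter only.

A

Attach voice causative -ya → likhiyilya.
Attach polarity negative -y → likhiyilyay.
Attach tense present -ngu → likhiyilyayngu.
Attach mood conditional -iy (after vowel 'u') → likhiyilyaynguiy.
Apply vowel harmony: likhiyilyaynguiy → likhiyilyeyngiiy.
Nasal assimilation: no change.
So the correct form is likhiyilyeyngiiy, option (A).
(C) likhiyileyyngiiy is wrong: it uses active instead of causative for voice.
(B) likhiyilyyengiiy is wrong: it has the affixes in the wrong order.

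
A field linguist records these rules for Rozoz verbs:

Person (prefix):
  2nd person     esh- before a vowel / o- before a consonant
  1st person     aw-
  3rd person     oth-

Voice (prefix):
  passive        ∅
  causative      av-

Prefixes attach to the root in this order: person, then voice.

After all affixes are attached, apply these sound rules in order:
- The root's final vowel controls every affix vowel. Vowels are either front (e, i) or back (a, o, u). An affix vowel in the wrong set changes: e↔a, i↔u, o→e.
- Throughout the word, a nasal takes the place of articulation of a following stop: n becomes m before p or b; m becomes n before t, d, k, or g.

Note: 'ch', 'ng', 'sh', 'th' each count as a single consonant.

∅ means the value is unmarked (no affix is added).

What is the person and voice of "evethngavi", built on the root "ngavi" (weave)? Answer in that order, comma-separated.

Segment: av-oth-ngavi.
person: oth- → 3rd person.
voice: av- → causative.

3rd person, causative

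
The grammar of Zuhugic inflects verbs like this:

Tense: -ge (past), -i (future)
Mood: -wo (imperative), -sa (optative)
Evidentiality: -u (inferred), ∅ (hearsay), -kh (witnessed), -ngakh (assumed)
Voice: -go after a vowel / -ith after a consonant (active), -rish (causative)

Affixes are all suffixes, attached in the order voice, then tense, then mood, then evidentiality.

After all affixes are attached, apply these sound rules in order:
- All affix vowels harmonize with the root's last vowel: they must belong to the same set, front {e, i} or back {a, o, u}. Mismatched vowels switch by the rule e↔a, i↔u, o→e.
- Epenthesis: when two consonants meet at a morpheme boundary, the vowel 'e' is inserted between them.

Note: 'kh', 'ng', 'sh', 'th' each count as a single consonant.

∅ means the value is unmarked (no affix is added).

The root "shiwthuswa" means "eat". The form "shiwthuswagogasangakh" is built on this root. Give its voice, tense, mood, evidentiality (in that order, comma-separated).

Segment: shiwthuswa-go-ge-sa-ngakh.
voice: -go/ith → active.
tense: -ge → past.
mood: -sa → optative.
evidentiality: -ngakh → assumed.

active, past, optative, assumed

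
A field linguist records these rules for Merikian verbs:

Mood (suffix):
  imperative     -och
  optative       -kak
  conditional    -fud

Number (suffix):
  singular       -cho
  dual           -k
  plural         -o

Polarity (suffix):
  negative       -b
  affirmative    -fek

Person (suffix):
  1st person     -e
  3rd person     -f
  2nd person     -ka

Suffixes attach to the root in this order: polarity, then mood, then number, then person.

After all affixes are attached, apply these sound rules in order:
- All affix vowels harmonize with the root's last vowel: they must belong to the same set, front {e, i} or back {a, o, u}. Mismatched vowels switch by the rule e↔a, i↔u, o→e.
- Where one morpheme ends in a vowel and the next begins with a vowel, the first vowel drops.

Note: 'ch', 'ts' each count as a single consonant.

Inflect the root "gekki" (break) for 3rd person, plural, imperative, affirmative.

Attach polarity affirmative -fek → gekkifek.
Attach mood imperative -och → gekkifekoch.
Attach number plural -o → gekkifekocho.
Attach person 3rd person -f → gekkifekochof.
Apply vowel harmony: gekkifekochof → gekkifekechef.
Vowel deletion: no change.

gekkifekechef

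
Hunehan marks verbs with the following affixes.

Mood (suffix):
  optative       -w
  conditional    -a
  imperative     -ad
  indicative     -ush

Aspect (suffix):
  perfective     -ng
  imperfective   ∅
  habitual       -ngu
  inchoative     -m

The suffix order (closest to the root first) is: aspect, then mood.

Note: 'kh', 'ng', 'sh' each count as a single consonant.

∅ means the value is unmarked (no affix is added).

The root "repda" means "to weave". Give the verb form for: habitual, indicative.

Attach aspect habitual -ngu → repdangu.
Attach mood indicative -ush → repdanguush.

repdanguush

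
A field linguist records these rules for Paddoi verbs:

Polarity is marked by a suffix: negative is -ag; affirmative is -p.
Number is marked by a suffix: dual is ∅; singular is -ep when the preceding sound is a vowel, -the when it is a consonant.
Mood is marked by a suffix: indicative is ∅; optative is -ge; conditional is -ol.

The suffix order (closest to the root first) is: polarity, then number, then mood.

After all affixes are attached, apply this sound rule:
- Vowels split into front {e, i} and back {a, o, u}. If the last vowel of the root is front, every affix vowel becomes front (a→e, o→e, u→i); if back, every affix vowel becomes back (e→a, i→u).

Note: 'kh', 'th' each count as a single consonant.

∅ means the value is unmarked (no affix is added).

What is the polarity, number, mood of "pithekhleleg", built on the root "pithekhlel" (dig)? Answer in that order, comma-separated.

negative, dual, indicative

Segment: pithekhlel-ag.
polarity: -ag → negative.
number: ∅ → dual.
mood: ∅ → indicative.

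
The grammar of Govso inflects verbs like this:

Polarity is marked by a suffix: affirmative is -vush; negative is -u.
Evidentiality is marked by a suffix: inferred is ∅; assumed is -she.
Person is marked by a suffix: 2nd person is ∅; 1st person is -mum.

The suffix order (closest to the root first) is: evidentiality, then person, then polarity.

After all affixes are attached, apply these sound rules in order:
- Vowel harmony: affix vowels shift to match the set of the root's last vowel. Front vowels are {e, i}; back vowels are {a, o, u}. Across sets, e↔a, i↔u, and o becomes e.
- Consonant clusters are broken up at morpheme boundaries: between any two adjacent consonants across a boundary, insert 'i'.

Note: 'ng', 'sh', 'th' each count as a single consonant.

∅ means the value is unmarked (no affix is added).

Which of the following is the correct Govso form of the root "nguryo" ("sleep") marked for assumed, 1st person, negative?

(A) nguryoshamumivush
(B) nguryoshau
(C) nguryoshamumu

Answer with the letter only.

Attach evidentiality assumed -she → nguryoshe.
Attach person 1st person -mum → nguryoshemum.
Attach polarity negative -u → nguryoshemumu.
Apply vowel harmony: nguryoshemumu → nguryoshamumu.
Epenthesis: no change.
So the correct form is nguryoshamumu, option (C).
(B) nguryoshau is wrong: it uses 2nd person instead of 1st person for person.
(A) nguryoshamumivush is wrong: it uses affirmative instead of negative for polarity.

C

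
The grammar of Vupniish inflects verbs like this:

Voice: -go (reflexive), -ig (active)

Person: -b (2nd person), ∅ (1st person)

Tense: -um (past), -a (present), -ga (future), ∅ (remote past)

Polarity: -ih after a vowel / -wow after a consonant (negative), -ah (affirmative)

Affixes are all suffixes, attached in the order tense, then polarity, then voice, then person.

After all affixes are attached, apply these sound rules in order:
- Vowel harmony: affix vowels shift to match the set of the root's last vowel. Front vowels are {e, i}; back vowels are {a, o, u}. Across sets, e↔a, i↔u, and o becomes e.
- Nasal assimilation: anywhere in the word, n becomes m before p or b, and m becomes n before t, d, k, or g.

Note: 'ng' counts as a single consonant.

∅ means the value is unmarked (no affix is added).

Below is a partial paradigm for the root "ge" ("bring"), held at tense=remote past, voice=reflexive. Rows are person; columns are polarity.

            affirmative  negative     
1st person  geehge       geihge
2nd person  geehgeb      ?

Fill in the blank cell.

tense = remote past: zero marking, form stays ge.
Attach polarity negative -ih (after vowel 'e') → geih.
Attach voice reflexive -go → geihgo.
Attach person 2nd person -b → geihgob.
Apply vowel harmony: geihgob → geihgeb.
Nasal assimilation: no change.

geihgeb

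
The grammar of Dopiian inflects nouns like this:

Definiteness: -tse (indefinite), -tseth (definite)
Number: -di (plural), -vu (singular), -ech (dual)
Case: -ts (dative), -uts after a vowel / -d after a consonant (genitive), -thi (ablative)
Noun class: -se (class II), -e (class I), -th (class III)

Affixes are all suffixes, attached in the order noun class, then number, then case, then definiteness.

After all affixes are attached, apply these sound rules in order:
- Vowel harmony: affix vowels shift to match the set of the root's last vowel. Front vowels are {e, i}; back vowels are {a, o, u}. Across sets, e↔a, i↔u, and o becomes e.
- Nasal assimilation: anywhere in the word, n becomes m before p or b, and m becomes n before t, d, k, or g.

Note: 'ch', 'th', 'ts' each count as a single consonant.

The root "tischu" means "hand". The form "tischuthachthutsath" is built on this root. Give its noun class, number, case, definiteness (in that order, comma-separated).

class III, dual, ablative, definite

Segment: tischu-th-ech-thi-tseth.
noun class: -th → class III.
number: -ech → dual.
case: -thi → ablative.
definiteness: -tseth → definite.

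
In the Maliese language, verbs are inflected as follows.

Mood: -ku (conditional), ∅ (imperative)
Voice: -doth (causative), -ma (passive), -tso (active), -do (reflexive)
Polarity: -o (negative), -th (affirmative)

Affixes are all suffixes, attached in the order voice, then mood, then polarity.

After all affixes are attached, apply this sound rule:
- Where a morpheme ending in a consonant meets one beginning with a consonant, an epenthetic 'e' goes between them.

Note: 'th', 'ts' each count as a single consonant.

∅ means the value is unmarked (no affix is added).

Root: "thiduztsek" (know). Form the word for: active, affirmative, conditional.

thiduztseketsokuth

Attach voice active -tso → thiduztsektso.
Attach mood conditional -ku → thiduztsektsoku.
Attach polarity affirmative -th → thiduztsektsokuth.
Apply epenthesis: thiduztsektsokuth → thiduztseketsokuth.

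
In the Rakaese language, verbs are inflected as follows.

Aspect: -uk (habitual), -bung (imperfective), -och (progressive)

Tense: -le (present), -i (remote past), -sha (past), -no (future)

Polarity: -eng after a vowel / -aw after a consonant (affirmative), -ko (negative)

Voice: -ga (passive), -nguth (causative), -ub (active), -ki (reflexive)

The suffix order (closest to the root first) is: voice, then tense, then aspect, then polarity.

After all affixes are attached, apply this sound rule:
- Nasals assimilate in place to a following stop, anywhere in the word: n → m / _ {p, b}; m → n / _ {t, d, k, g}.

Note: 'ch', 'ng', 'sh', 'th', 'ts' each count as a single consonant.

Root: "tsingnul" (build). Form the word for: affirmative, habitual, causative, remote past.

tsingnulnguthiukaw

Attach voice causative -nguth → tsingnulnguth.
Attach tense remote past -i → tsingnulnguthi.
Attach aspect habitual -uk → tsingnulnguthiuk.
Attach polarity affirmative -aw (after consonant 'k') → tsingnulnguthiukaw.
Nasal assimilation: no change.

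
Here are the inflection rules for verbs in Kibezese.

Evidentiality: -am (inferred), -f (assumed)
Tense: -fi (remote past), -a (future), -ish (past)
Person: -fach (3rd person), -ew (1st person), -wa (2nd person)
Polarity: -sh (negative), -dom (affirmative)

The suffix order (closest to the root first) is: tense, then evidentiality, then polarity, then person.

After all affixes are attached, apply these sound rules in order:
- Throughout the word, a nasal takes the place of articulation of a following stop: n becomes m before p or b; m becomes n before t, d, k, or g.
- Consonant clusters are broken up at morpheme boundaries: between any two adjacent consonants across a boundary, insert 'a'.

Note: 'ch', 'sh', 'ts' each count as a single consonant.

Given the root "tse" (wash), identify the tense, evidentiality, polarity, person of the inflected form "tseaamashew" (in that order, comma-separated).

Segment: tse-a-am-sh-ew.
tense: -a → future.
evidentiality: -am → inferred.
polarity: -sh → negative.
person: -ew → 1st person.

future, inferred, negative, 1st person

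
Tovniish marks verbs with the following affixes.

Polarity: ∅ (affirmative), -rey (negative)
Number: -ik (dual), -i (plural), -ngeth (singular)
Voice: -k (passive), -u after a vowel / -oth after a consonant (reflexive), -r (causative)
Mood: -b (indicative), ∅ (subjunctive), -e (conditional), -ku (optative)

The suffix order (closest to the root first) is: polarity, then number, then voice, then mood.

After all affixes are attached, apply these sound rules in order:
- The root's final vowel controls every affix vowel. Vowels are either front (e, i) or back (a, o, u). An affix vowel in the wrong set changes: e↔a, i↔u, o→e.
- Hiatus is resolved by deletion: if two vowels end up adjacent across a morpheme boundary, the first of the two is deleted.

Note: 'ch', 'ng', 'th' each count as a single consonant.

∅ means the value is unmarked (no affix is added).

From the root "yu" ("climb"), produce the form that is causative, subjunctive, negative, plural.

Attach polarity negative -rey → yurey.
Attach number plural -i → yureyi.
Attach voice causative -r → yureyir.
mood = subjunctive: zero marking, form stays yureyir.
Apply vowel harmony: yureyir → yurayur.
Vowel deletion: no change.

yurayur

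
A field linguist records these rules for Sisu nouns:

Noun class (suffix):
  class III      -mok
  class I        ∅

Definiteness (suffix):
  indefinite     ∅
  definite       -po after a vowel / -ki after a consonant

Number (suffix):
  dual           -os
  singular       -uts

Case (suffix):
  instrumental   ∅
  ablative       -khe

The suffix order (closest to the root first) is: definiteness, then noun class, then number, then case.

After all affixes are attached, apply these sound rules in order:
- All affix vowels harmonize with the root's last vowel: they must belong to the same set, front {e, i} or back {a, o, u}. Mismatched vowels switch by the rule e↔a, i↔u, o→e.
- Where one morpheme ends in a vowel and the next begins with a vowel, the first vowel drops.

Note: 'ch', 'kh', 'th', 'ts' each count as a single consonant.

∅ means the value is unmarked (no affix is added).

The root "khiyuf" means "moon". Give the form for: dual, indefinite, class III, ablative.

definiteness = indefinite: zero marking, form stays khiyuf.
Attach noun class class III -mok → khiyufmok.
Attach number dual -os → khiyufmokos.
Attach case ablative -khe → khiyufmokoskhe.
Apply vowel harmony: khiyufmokoskhe → khiyufmokoskha.
Vowel deletion: no change.

khiyufmokoskha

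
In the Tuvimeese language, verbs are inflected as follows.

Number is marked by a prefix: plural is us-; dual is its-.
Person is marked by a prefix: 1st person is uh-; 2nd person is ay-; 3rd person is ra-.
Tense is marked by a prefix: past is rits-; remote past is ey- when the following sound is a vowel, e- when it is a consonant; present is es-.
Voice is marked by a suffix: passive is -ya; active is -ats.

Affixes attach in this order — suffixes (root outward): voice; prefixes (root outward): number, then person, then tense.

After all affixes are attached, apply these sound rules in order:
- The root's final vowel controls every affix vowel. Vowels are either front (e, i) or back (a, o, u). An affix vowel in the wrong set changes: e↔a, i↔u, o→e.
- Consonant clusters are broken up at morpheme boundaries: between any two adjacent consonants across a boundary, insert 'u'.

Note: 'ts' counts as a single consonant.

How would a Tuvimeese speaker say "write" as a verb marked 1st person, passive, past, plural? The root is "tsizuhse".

Attach number plural us- → ustsizuhse.
Attach person 1st person uh- → uhustsizuhse.
Attach tense past rits- → ritsuhustsizuhse.
Attach voice passive -ya → ritsuhustsizuhseya.
Apply vowel harmony: ritsuhustsizuhseya → ritsihistsizuhseye.
Apply epenthesis: ritsihistsizuhseye → ritsihisutsizuhseye.

ritsihisutsizuhseye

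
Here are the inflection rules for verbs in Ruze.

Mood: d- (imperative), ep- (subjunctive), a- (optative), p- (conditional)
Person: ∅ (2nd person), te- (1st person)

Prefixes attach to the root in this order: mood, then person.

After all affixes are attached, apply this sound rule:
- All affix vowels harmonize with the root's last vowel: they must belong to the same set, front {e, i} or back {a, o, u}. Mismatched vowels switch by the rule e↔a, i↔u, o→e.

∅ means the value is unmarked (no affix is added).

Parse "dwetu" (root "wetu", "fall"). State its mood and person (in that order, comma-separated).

imperative, 2nd person

Segment: d-wetu.
mood: d- → imperative.
person: ∅ → 2nd person.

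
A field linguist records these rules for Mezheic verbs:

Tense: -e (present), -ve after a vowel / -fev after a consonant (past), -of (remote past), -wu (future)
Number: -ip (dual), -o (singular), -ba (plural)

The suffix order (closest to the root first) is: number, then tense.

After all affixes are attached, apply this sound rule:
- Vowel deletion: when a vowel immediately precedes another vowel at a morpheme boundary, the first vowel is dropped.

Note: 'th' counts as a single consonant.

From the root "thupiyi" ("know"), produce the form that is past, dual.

Attach number dual -ip → thupiyiip.
Attach tense past -fev (after consonant 'p') → thupiyiipfev.
Apply vowel deletion: thupiyiipfev → thupiyipfev.

thupiyipfev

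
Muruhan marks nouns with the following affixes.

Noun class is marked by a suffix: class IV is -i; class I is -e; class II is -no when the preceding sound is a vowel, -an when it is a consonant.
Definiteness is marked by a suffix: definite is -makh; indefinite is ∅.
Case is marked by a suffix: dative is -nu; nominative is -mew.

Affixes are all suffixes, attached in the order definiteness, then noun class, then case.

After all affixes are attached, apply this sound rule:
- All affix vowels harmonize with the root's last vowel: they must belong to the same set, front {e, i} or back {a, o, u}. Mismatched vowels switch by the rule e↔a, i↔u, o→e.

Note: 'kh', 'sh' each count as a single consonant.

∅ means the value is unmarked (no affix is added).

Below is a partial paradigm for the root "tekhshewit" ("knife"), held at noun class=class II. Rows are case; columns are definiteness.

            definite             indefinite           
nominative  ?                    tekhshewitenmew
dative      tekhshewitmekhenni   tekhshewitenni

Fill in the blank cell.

Attach definiteness definite -makh → tekhshewitmakh.
Attach noun class class II -an (after consonant 'kh') → tekhshewitmakhan.
Attach case nominative -mew → tekhshewitmakhanmew.
Apply vowel harmony: tekhshewitmakhanmew → tekhshewitmekhenmew.

tekhshewitmekhenmew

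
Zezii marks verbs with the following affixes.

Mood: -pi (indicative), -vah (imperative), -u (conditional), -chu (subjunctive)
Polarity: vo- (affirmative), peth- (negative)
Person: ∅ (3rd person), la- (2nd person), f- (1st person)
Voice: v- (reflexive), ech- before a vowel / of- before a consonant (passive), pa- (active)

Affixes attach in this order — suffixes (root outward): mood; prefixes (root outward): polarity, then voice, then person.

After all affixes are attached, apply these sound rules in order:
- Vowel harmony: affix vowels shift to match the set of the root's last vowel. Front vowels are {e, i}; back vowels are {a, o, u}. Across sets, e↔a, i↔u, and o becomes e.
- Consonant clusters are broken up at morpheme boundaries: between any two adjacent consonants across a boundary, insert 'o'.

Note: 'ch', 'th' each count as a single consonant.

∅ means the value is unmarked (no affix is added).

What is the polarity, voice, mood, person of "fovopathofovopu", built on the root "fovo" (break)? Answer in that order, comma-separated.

negative, reflexive, indicative, 1st person

Segment: f-v-peth-fovo-pi.
polarity: peth- → negative.
voice: v- → reflexive.
mood: -pi → indicative.
person: f- → 1st person.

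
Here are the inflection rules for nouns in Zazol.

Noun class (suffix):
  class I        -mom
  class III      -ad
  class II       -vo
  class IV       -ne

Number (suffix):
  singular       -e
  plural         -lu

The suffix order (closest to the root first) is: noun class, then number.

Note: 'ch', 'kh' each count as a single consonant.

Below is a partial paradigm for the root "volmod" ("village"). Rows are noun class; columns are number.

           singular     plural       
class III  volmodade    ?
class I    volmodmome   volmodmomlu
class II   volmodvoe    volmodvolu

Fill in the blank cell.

volmodadlu

Attach noun class class III -ad → volmodad.
Attach number plural -lu → volmodadlu.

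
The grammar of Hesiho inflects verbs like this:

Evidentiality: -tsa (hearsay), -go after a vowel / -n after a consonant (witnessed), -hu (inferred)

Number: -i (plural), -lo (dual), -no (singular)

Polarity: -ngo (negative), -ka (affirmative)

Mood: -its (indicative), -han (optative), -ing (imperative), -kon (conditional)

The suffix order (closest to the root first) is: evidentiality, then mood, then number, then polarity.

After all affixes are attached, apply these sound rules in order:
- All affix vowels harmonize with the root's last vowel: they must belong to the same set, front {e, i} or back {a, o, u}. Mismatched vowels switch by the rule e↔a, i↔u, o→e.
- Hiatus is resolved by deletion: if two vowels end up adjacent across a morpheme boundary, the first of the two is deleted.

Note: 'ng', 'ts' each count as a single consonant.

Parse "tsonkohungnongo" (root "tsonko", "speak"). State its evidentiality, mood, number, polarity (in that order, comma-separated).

Segment: tsonko-hu-ing-no-ngo.
evidentiality: -hu → inferred.
mood: -ing → imperative.
number: -no → singular.
polarity: -ngo → negative.

inferred, imperative, singular, negative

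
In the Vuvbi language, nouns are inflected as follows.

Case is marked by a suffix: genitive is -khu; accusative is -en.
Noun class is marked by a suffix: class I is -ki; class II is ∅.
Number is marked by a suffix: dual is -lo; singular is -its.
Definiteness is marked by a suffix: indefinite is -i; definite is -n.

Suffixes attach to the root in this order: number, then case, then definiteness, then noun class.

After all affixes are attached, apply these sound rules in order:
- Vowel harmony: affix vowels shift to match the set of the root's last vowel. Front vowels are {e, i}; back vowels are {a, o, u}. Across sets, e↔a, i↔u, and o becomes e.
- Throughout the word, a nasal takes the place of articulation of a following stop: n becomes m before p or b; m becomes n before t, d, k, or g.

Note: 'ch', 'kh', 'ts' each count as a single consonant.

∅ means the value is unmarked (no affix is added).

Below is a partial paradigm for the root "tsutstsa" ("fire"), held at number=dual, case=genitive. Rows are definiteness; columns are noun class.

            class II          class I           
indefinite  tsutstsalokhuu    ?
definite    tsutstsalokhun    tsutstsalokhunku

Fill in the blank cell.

tsutstsalokhuuku

Attach number dual -lo → tsutstsalo.
Attach case genitive -khu → tsutstsalokhu.
Attach definiteness indefinite -i → tsutstsalokhui.
Attach noun class class I -ki → tsutstsalokhuiki.
Apply vowel harmony: tsutstsalokhuiki → tsutstsalokhuuku.
Nasal assimilation: no change.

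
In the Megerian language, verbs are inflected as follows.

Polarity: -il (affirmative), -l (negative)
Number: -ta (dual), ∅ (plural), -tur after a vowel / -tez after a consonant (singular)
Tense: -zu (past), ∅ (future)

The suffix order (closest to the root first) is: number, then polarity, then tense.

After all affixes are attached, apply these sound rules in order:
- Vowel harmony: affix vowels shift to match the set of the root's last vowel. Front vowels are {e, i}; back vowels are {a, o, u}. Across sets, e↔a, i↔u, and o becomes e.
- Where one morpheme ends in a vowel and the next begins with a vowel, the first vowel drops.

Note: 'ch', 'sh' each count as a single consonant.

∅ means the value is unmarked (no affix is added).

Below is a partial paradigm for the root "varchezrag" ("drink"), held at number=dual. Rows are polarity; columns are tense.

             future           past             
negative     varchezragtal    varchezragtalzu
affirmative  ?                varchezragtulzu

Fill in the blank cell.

varchezragtul

Attach number dual -ta → varchezragta.
Attach polarity affirmative -il → varchezragtail.
tense = future: zero marking, form stays varchezragtail.
Apply vowel harmony: varchezragtail → varchezragtaul.
Apply vowel deletion: varchezragtaul → varchezragtul.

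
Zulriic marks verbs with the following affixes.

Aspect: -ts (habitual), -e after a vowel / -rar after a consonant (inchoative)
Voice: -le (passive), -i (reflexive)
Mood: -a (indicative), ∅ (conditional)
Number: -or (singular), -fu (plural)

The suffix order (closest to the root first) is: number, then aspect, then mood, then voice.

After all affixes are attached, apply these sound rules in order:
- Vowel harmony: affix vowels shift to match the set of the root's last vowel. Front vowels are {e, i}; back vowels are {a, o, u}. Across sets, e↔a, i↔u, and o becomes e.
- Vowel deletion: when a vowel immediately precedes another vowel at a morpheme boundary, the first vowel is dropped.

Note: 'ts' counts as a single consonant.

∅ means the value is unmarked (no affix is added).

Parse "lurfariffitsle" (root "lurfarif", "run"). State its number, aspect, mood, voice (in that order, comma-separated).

Segment: lurfarif-fu-ts-le.
number: -fu → plural.
aspect: -ts → habitual.
mood: ∅ → conditional.
voice: -le → passive.

plural, habitual, conditional, passive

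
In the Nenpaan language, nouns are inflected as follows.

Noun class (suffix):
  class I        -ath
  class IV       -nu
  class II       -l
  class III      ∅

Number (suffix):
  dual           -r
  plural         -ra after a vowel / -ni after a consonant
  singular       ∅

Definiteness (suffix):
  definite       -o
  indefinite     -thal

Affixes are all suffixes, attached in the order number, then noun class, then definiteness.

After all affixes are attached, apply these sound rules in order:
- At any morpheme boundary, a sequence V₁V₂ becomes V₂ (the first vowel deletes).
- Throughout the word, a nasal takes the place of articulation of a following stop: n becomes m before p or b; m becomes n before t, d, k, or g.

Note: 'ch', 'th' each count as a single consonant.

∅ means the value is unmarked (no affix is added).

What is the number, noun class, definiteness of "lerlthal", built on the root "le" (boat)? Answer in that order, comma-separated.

dual, class II, indefinite

Segment: le-r-l-thal.
number: -r → dual.
noun class: -l → class II.
definiteness: -thal → indefinite.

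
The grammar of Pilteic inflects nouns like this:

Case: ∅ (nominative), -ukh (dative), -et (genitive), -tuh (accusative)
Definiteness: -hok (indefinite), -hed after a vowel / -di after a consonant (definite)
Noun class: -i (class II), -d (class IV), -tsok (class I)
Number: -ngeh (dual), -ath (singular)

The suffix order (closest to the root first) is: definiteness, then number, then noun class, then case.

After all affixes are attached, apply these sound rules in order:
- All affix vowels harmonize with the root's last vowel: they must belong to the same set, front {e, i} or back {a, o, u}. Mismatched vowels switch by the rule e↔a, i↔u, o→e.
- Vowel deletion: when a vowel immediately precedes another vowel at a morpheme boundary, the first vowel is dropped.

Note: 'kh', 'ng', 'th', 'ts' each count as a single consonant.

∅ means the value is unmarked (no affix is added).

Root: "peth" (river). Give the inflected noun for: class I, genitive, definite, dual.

pethdingehtseket

Attach definiteness definite -di (after consonant 'th') → pethdi.
Attach number dual -ngeh → pethdingeh.
Attach noun class class I -tsok → pethdingehtsok.
Attach case genitive -et → pethdingehtsoket.
Apply vowel harmony: pethdingehtsoket → pethdingehtseket.
Vowel deletion: no change.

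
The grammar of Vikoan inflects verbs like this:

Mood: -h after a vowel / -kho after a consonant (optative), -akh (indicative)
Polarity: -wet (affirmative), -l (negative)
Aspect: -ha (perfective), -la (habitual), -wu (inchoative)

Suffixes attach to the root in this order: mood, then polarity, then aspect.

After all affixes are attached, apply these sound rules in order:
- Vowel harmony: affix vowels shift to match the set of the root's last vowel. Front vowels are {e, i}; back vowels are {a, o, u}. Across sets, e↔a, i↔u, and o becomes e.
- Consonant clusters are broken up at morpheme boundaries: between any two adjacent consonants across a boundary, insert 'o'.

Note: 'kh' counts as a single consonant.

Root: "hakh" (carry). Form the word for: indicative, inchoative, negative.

hakhakholowu

Attach mood indicative -akh → hakhakh.
Attach polarity negative -l → hakhakhl.
Attach aspect inchoative -wu → hakhakhlwu.
Vowel harmony: no change.
Apply epenthesis: hakhakhlwu → hakhakholowu.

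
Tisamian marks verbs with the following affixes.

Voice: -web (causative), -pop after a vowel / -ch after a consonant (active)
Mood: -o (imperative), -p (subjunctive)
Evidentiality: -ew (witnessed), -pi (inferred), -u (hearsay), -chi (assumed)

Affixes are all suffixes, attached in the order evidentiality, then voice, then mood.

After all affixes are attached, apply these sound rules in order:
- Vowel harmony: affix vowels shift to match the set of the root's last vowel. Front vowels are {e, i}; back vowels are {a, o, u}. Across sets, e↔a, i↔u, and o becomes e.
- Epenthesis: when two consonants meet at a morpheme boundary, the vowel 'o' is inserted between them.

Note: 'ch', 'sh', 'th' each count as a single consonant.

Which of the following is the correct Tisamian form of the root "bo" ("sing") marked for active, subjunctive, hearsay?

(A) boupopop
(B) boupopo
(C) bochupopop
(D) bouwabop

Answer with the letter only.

Attach evidentiality hearsay -u → bou.
Attach voice active -pop (after vowel 'u') → boupop.
Attach mood subjunctive -p → boupopp.
Vowel harmony: no change.
Apply epenthesis: boupopp → boupopop.
So the correct form is boupopop, option (A).
(B) boupopo is wrong: it uses imperative instead of subjunctive for mood.
(C) bochupopop is wrong: it uses assumed instead of hearsay for evidentiality.
(D) bouwabop is wrong: it uses causative instead of active for voice.

A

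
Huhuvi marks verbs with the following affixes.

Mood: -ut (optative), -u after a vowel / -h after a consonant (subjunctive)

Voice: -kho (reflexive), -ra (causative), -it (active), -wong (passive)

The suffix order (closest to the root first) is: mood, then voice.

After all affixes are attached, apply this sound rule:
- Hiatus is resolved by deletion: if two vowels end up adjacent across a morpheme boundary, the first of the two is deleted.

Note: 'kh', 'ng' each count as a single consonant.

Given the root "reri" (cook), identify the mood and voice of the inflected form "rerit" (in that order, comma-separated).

Segment: reri-u-it.
mood: -u/h → subjunctive.
voice: -it → active.

subjunctive, active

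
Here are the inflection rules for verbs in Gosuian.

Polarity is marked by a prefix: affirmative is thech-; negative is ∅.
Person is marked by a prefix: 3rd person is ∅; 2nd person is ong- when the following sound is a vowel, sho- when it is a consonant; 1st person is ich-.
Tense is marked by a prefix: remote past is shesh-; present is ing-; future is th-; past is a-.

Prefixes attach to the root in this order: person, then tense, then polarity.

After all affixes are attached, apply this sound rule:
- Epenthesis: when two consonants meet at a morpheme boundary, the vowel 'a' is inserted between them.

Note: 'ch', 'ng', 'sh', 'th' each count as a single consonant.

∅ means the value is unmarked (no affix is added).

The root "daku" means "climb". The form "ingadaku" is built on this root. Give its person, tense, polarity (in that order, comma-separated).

3rd person, present, negative

Segment: ing-daku.
person: ∅ → 3rd person.
tense: ing- → present.
polarity: ∅ → negative.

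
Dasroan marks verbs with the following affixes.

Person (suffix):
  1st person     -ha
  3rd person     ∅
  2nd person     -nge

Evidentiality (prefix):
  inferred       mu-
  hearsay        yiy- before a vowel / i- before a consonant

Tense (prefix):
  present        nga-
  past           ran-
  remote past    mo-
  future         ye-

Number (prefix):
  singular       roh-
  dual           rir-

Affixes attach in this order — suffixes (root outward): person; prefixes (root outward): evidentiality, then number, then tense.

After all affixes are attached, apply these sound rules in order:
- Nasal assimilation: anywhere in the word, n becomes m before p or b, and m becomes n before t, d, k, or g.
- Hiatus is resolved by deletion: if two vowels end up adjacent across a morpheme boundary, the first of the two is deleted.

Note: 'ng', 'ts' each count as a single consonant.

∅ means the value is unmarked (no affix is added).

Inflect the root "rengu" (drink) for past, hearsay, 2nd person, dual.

Attach evidentiality hearsay i- (before consonant 'r') → irengu.
Attach person 2nd person -nge → irengunge.
Attach number dual rir- → ririrengunge.
Attach tense past ran- → ranririrengunge.
Nasal assimilation: no change.
Vowel deletion: no change.

ranririrengunge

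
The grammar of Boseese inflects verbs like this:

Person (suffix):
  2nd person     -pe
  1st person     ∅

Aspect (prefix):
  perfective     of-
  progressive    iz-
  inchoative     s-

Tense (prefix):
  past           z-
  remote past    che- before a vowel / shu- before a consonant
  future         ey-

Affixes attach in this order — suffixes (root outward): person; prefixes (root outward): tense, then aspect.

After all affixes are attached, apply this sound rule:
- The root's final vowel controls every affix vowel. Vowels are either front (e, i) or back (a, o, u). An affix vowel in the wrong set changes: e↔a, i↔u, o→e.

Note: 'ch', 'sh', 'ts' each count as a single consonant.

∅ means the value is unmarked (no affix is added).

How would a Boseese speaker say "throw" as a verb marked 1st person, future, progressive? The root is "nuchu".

uzaynuchu

Attach tense future ey- → eynuchu.
Attach aspect progressive iz- → izeynuchu.
person = 1st person: zero marking, form stays izeynuchu.
Apply vowel harmony: izeynuchu → uzaynuchu.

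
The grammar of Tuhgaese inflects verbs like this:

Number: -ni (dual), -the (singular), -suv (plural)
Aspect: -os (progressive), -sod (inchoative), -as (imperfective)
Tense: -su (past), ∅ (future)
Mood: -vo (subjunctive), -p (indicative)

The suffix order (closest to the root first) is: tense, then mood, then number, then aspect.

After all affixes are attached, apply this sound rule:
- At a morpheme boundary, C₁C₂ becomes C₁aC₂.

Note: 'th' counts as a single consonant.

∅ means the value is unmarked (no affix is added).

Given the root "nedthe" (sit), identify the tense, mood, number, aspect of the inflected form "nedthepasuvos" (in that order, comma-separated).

Segment: nedthe-p-suv-os.
tense: ∅ → future.
mood: -p → indicative.
number: -suv → plural.
aspect: -os → progressive.

future, indicative, plural, progressive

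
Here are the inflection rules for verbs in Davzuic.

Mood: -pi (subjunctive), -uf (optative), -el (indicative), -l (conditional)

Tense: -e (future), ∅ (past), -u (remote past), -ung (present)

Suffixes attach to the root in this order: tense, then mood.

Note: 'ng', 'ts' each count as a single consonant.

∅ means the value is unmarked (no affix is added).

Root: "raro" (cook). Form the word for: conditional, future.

Attach tense future -e → raroe.
Attach mood conditional -l → raroel.

raroel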